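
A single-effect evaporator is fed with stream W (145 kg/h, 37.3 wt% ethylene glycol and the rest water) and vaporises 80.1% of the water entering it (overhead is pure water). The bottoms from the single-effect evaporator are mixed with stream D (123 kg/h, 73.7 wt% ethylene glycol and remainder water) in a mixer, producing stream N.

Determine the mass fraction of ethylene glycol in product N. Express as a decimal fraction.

0.7416

Vapour removed = 0.801×0.627×145 = 72.823 kg/h; concentrate = 72.177 kg/h.
ethylene glycol reaching the mixer = 54.085 (from concentrate) + 123×0.737 = 144.74 kg/h.
Product flow = 72.177 + 123 = 195.18 kg/h; ethylene glycol fraction = 0.7416.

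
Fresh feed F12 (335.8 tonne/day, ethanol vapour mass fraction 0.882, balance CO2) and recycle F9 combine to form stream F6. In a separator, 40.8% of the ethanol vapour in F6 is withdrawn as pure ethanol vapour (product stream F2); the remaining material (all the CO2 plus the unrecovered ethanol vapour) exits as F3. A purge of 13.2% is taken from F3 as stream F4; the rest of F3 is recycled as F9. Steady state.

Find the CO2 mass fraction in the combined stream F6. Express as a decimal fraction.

0.330

CO2 enters only via F12 and leaves only via the purge: 335.8×0.118 = 0.132×(CO2 in F3), and the separator passes all CO2, so CO2 in F6 = CO2 in F3 = 300.18 tonne/day.
ethanol vapour in F6: m_A = 335.8×0.882 + (1−0.132)·(1−0.408)·m_A, so m_A = 296.18/0.4861 = 609.23 tonne/day.
F6 = 609.23 + 300.18 = 909.42 tonne/day.
CO2 fraction in F6 = 300.18/909.42 = 0.330.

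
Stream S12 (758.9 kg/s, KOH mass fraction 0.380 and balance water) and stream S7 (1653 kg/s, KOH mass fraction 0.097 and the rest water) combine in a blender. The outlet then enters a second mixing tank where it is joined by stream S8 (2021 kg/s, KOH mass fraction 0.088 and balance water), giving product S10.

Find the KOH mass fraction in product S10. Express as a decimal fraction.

Overall, product flow = 4432.9 kg/s.
KOH in = 758.9×0.380 + 1653×0.097 + 2021×0.088 = 626.57 kg/s.
KOH fraction in S10 = 0.141.

0.141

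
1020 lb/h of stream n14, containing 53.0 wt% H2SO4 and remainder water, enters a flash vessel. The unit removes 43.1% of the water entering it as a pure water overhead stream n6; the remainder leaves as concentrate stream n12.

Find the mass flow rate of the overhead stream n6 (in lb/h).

206.6 lb/h

water entering = 1020×0.470 = 479.4 lb/h; overhead removed = 0.431×479.4 = 206.62 lb/h.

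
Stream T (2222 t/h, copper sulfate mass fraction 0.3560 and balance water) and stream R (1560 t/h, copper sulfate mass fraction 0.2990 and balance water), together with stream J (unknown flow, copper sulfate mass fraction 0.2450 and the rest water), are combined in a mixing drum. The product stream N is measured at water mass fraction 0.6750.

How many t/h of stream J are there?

Let J be the unknown flow. Total out = 3782 + J.
water balance: 2524.5 + 0.755·J = 0.675·(3782 + J)
(0.755 − 0.675)·J = 0.675×3782 − 2524.5 = 28.322
J = 28.322 / 0.080 = 354.03 t/h

354 t/h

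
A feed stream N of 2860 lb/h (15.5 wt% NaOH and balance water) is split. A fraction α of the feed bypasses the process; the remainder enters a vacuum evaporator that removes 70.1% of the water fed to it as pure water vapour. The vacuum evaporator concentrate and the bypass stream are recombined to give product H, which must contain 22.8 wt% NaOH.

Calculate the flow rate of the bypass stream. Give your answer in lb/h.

All 2860×0.155 = 443.3 lb/h of NaOH reaches H, so H = 443.3/0.228 = 1944.3 lb/h and vapour = 915.7 lb/h.
The evaporator receives (1−α)·2860 of feed at 0.845 water and removes 0.701 of that water:
0.701×0.845×(1−α)×2860 = 915.7
(1−α) = 915.7/1694.1 = 0.5405;  α = 0.4595.
Bypass flow = 0.4595×2860 = 1314.1 lb/h.

1314 lb/h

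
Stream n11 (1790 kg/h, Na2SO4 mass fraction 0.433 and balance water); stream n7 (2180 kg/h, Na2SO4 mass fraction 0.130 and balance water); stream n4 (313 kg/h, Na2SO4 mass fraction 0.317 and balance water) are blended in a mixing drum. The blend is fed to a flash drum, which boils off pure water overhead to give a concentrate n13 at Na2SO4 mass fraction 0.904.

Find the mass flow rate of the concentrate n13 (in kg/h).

Na2SO4 entering = 1790×0.433 + 2180×0.130 + 313×0.317 = 1157.7 kg/h.
All Na2SO4 reports to n13, so n13 = 1157.7/0.904 = 1280.6 kg/h.

1281 kg/h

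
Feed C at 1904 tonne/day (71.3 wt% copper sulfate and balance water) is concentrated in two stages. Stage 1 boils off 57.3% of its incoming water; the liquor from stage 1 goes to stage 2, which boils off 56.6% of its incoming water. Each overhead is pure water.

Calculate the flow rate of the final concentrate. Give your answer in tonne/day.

1459 tonne/day

water in feed = 1904×0.287 = 546.45 tonne/day.
After stage 1: water left = (1−0.573)×546.45 = 233.33; stream total = 1590.9 tonne/day.
After stage 2: water left = (1−0.566)×233.33 = 101.27; final concentrate = 1458.8 tonne/day.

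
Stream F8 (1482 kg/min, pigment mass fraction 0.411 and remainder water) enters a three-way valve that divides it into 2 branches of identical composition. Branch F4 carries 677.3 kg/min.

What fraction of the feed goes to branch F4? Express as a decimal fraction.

0.457

Fraction to F4 = 677.3/1482 = 0.4570.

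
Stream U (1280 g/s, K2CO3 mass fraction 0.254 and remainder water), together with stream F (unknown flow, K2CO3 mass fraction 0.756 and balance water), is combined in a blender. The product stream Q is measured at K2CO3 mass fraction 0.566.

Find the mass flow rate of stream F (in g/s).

Let F be the unknown flow. Total out = 1280 + F.
K2CO3 balance: 325.12 + 0.756·F = 0.566·(1280 + F)
(0.756 − 0.566)·F = 0.566×1280 − 325.12 = 399.36
F = 399.36 / 0.190 = 2101.9 g/s

2102 g/s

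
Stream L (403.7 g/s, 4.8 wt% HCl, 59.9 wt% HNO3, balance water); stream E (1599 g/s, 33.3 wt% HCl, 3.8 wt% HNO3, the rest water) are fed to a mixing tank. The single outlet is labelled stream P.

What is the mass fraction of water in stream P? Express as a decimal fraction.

Total flow out = 403.7 + 1599 = 2002.7 g/s.
water in = 403.7×0.353 + 1599×0.629 = 1148.3 g/s.
water mass fraction in P = 1148.3/2002.7 = 0.573.

0.573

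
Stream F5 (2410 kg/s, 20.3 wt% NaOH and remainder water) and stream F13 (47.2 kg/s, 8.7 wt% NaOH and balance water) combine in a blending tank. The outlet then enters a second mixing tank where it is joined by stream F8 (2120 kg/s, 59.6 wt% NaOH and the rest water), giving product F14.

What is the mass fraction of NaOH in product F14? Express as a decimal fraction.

Overall, product flow = 4577.2 kg/s.
NaOH in = 2410×0.203 + 47.2×0.087 + 2120×0.596 = 1756.9 kg/s.
NaOH fraction in F14 = 0.384.

0.384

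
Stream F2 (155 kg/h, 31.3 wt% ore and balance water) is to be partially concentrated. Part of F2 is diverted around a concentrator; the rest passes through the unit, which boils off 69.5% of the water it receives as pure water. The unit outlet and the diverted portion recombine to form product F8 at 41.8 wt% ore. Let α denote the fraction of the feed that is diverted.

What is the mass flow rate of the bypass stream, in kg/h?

73.45 kg/h

All 155×0.313 = 48.515 kg/h of ore reaches F8, so F8 = 48.515/0.418 = 116.06 kg/h and vapour = 38.935 kg/h.
The evaporator receives (1−α)·155 of feed at 0.687 water and removes 0.695 of that water:
0.695×0.687×(1−α)×155 = 38.935
(1−α) = 38.935/74.007 = 0.5261;  α = 0.4739.
Bypass flow = 0.4739×155 = 73.454 kg/h.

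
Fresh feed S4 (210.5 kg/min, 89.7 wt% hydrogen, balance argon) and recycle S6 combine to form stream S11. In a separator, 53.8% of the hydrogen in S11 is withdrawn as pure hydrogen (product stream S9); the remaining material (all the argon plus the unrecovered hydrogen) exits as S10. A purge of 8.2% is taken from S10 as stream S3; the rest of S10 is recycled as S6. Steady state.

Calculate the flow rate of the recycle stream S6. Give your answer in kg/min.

argon enters only via S4 and leaves only via the purge: 210.5×0.103 = 0.082×(argon in S10), and the separator passes all argon, so argon in S11 = argon in S10 = 264.41 kg/min.
hydrogen in S11: m_A = 210.5×0.897 + (1−0.082)·(1−0.538)·m_A, so m_A = 188.82/0.5759 = 327.88 kg/min.
S10 = (1−0.538)×327.88 + 264.41 = 415.89 kg/min.
Recycle S6 = (1−0.082)×415.89 = 381.78 kg/min.

381.8 kg/min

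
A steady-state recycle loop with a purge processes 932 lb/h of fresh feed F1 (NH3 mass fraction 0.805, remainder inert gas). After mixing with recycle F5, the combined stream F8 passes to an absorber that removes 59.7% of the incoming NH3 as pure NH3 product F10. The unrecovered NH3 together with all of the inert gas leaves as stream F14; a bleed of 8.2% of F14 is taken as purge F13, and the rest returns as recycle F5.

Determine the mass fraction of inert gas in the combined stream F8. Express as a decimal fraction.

0.650

inert gas enters only via F1 and leaves only via the purge: 932×0.195 = 0.082×(inert gas in F14), and the absorber passes all inert gas, so inert gas in F8 = inert gas in F14 = 2216.3 lb/h.
NH3 in F8: m_A = 932×0.805 + (1−0.082)·(1−0.597)·m_A, so m_A = 750.26/0.6300 = 1190.8 lb/h.
F8 = 1190.8 + 2216.3 = 3407.1 lb/h.
inert gas fraction in F8 = 2216.3/3407.1 = 0.650.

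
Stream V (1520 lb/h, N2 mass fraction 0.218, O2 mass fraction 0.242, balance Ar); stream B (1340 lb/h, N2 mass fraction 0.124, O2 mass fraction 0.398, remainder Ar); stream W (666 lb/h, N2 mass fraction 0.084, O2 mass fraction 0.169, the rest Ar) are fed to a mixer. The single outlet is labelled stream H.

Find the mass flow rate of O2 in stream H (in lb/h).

O2 out = O2 in = 1520×0.242 + 1340×0.398 + 666×0.169 = 1013.7 lb/h.

1014 lb/h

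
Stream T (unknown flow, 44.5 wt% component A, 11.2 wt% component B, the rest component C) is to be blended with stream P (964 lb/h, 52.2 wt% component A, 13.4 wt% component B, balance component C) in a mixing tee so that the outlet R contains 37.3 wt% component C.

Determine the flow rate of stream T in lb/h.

399.4 lb/h

Let T be the unknown flow. Total out = 964 + T.
component C balance: 331.62 + 0.443·T = 0.373·(964 + T)
(0.443 − 0.373)·T = 0.373×964 − 331.62 = 27.956
T = 27.956 / 0.070 = 399.37 lb/h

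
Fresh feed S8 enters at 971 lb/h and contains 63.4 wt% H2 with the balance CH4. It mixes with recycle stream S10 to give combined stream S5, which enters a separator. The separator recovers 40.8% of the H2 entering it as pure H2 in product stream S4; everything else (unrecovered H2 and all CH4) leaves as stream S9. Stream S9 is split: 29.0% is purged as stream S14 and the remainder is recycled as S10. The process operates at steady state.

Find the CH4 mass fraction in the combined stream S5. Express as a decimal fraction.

0.5357

CH4 enters only via S8 and leaves only via the purge: 971×0.366 = 0.290×(CH4 in S9), and the separator passes all CH4, so CH4 in S5 = CH4 in S9 = 1225.5 lb/h.
H2 in S5: m_A = 971×0.634 + (1−0.290)·(1−0.408)·m_A, so m_A = 615.61/0.5797 = 1062 lb/h.
S5 = 1062 + 1225.5 = 2287.5 lb/h.
CH4 fraction in S5 = 1225.5/2287.5 = 0.5357.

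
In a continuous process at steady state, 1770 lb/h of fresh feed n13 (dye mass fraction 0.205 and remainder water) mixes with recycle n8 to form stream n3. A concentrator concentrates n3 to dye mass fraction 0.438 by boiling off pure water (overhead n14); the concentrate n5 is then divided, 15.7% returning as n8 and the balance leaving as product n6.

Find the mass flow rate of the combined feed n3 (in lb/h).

1924 lb/h

Overall dye balance (none leaves overhead): dye in fresh feed = dye in product, i.e. 1770×0.205 = (1−0.157)·n5·0.438.
n5 = 362.85/(0.438×0.843) = 982.71 lb/h.
Recycle n8 = 0.157×982.71 = 154.29 lb/h.
Combined feed n3 = 1770 + 154.29 = 1924.3 lb/h.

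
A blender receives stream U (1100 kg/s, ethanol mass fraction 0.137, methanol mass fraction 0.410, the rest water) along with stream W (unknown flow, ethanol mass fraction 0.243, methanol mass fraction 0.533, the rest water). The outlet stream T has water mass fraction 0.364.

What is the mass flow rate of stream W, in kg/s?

Let W be the unknown flow. Total out = 1100 + W.
water balance: 498.3 + 0.224·W = 0.364·(1100 + W)
(0.224 − 0.364)·W = 0.364×1100 − 498.3 = -97.9
W = -97.9 / -0.140 = 699.29 kg/s

699.3 kg/s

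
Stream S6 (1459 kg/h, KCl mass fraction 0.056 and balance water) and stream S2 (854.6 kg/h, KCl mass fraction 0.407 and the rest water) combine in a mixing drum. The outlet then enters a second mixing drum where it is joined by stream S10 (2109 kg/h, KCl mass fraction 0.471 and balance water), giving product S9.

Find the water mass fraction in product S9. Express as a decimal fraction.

Overall, product flow = 4422.6 kg/h.
water in = 1459×0.944 + 854.6×0.593 + 2109×0.529 = 2999.7 kg/h.
water fraction in S9 = 0.678.

0.678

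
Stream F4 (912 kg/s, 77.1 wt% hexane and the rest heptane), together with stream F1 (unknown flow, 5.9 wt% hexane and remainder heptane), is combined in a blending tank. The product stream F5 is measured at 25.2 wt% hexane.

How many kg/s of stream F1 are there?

2452 kg/s

Let F1 be the unknown flow. Total out = 912 + F1.
hexane balance: 703.15 + 0.059·F1 = 0.252·(912 + F1)
(0.059 − 0.252)·F1 = 0.252×912 − 703.15 = -473.33
F1 = -473.33 / -0.193 = 2452.5 kg/s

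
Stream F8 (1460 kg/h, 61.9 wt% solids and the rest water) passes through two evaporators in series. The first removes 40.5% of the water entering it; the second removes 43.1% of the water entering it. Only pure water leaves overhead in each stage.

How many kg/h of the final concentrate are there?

1092 kg/h

water in feed = 1460×0.381 = 556.26 kg/h.
After stage 1: water left = (1−0.405)×556.26 = 330.97; stream total = 1234.7 kg/h.
After stage 2: water left = (1−0.431)×330.97 = 188.32; final concentrate = 1092.1 kg/h.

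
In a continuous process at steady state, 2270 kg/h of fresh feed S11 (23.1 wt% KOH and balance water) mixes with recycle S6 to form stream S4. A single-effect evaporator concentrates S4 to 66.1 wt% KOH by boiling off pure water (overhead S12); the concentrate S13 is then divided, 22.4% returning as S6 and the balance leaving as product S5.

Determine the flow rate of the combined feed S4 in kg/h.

Overall KOH balance (none leaves overhead): KOH in fresh feed = KOH in product, i.e. 2270×0.231 = (1−0.224)·S13·0.661.
S13 = 524.37/(0.661×0.776) = 1022.3 kg/h.
Recycle S6 = 0.224×1022.3 = 228.99 kg/h.
Combined feed S4 = 2270 + 228.99 = 2499 kg/h.

2499 kg/h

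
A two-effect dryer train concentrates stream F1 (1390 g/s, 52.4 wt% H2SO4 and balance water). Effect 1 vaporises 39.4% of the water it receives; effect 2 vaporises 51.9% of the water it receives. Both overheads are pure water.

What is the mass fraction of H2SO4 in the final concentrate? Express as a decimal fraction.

0.791

water in feed = 1390×0.476 = 661.64 g/s.
After stage 1: water left = (1−0.394)×661.64 = 400.95; stream total = 1129.3 g/s.
After stage 2: water left = (1−0.519)×400.95 = 192.86; final concentrate = 921.22 g/s.
H2SO4 fraction = 728.36/921.22 = 0.791.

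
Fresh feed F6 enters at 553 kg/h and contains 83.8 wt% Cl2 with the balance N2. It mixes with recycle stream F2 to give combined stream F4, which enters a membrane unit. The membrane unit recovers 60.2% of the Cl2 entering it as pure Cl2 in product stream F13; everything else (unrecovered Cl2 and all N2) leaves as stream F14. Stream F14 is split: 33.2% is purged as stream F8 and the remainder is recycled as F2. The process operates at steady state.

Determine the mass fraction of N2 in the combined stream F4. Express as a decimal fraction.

0.2995

N2 enters only via F6 and leaves only via the purge: 553×0.162 = 0.332×(N2 in F14), and the membrane unit passes all N2, so N2 in F4 = N2 in F14 = 269.84 kg/h.
Cl2 in F4: m_A = 553×0.838 + (1−0.332)·(1−0.602)·m_A, so m_A = 463.41/0.7341 = 631.24 kg/h.
F4 = 631.24 + 269.84 = 901.07 kg/h.
N2 fraction in F4 = 269.84/901.07 = 0.2995.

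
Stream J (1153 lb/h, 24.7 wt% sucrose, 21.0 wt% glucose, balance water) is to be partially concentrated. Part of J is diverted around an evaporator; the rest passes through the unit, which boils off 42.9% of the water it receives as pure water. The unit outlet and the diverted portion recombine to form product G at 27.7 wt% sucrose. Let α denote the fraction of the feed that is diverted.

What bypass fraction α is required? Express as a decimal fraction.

0.535

All 1153×0.247 = 284.79 lb/h of sucrose reaches G, so G = 284.79/0.277 = 1028.1 lb/h and vapour = 124.87 lb/h.
The evaporator receives (1−α)·1153 of feed at 0.543 water and removes 0.429 of that water:
0.429×0.543×(1−α)×1153 = 124.87
(1−α) = 124.87/268.59 = 0.4649;  α = 0.5351.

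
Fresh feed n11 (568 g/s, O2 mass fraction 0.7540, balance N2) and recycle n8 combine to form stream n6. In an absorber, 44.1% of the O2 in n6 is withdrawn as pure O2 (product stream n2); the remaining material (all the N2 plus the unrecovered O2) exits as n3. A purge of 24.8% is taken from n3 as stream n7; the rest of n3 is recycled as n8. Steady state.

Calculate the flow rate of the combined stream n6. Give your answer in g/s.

N2 enters only via n11 and leaves only via the purge: 568×0.246 = 0.248×(N2 in n3), and the absorber passes all N2, so N2 in n6 = N2 in n3 = 563.42 g/s.
O2 in n6: m_A = 568×0.754 + (1−0.248)·(1−0.441)·m_A, so m_A = 428.27/0.5796 = 738.87 g/s.
n6 = 738.87 + 563.42 = 1302.3 g/s.

1302 g/s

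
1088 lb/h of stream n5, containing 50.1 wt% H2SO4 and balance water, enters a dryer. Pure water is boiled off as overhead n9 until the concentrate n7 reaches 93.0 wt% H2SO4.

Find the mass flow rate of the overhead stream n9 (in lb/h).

H2SO4 is conserved: 1088×0.501 = 545.09 lb/h all reports to the concentrate.
Concentrate = 545.09/(target fraction) = 586.12 lb/h.
Overhead = 1088 − 586.12 = 501.88 lb/h.

501.9 lb/h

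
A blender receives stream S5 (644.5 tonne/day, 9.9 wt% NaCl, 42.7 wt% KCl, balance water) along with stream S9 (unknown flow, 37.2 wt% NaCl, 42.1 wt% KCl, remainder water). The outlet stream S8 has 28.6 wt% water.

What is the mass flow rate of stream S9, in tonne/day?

1534 tonne/day

Let S9 be the unknown flow. Total out = 644.5 + S9.
water balance: 305.49 + 0.207·S9 = 0.286·(644.5 + S9)
(0.207 − 0.286)·S9 = 0.286×644.5 − 305.49 = -121.17
S9 = -121.17 / -0.079 = 1533.7 tonne/day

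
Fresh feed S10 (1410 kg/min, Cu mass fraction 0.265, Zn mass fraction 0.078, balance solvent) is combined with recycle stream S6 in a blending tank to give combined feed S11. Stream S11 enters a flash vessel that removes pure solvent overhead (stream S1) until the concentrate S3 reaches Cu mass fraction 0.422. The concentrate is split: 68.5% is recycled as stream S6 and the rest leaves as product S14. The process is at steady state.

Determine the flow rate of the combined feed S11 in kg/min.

Overall Cu balance (none leaves overhead): Cu in fresh feed = Cu in product, i.e. 1410×0.265 = (1−0.685)·S3·0.422.
S3 = 373.65/(0.422×0.315) = 2810.9 kg/min.
Recycle S6 = 0.685×2810.9 = 1925.5 kg/min.
Combined feed S11 = 1410 + 1925.5 = 3335.5 kg/min.

3335 kg/min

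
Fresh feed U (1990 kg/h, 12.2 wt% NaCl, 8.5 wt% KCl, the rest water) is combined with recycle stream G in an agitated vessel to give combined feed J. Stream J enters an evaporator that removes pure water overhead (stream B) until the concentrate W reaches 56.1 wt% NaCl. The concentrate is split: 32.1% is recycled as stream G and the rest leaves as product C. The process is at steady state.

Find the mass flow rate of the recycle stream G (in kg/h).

204.6 kg/h

Overall NaCl balance (none leaves overhead): NaCl in fresh feed = NaCl in product, i.e. 1990×0.122 = (1−0.321)·W·0.561.
W = 242.78/(0.561×0.679) = 637.35 kg/h.
Recycle G = 0.321×637.35 = 204.59 kg/h.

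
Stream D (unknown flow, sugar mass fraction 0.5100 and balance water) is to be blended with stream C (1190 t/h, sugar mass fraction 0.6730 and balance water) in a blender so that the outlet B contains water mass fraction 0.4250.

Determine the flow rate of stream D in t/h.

Let D be the unknown flow. Total out = 1190 + D.
water balance: 389.13 + 0.490·D = 0.425·(1190 + D)
(0.490 − 0.425)·D = 0.425×1190 − 389.13 = 116.62
D = 116.62 / 0.065 = 1794.2 t/h

1794 t/h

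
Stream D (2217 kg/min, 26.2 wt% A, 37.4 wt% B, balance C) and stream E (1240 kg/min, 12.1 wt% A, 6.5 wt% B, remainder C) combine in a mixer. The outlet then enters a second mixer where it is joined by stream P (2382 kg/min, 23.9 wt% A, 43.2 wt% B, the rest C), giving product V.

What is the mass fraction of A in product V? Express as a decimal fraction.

Overall, product flow = 5839 kg/min.
A in = 2217×0.262 + 1240×0.121 + 2382×0.239 = 1300.2 kg/min.
A fraction in V = 0.223.

0.223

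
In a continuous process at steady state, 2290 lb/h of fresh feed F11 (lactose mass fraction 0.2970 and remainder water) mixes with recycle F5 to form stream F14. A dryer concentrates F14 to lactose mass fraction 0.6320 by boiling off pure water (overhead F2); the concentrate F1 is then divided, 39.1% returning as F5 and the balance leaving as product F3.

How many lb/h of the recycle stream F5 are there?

Overall lactose balance (none leaves overhead): lactose in fresh feed = lactose in product, i.e. 2290×0.297 = (1−0.391)·F1·0.632.
F1 = 680.13/(0.632×0.609) = 1767.1 lb/h.
Recycle F5 = 0.391×1767.1 = 690.93 lb/h.

690.9 lb/h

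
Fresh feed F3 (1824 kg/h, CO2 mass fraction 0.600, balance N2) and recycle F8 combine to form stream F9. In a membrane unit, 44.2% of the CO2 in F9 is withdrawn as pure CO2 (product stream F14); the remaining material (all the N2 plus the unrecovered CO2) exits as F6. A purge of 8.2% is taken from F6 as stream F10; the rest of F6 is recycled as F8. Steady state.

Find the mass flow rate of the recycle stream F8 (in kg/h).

N2 enters only via F3 and leaves only via the purge: 1824×0.400 = 0.082×(N2 in F6), and the membrane unit passes all N2, so N2 in F9 = N2 in F6 = 8897.6 kg/h.
CO2 in F9: m_A = 1824×0.600 + (1−0.082)·(1−0.442)·m_A, so m_A = 1094.4/0.4878 = 2243.7 kg/h.
F6 = (1−0.442)×2243.7 + 8897.6 = 10150 kg/h.
Recycle F8 = (1−0.082)×10150 = 9317.3 kg/h.

9317 kg/h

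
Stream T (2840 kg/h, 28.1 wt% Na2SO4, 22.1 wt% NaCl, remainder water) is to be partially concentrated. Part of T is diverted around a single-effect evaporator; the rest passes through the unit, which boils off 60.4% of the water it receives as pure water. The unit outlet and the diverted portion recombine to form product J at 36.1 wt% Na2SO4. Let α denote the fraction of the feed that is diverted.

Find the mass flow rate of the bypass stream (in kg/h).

747.6 kg/h

All 2840×0.281 = 798.04 kg/h of Na2SO4 reaches J, so J = 798.04/0.361 = 2210.6 kg/h and vapour = 629.36 kg/h.
The evaporator receives (1−α)·2840 of feed at 0.498 water and removes 0.604 of that water:
0.604×0.498×(1−α)×2840 = 629.36
(1−α) = 629.36/854.25 = 0.7367;  α = 0.2633.
Bypass flow = 0.2633×2840 = 747.65 kg/h.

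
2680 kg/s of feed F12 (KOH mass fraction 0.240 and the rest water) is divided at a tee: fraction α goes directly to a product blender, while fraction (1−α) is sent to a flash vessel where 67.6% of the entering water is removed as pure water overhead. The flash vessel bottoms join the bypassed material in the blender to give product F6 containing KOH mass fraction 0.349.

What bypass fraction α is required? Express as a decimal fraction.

0.392

All 2680×0.240 = 643.2 kg/s of KOH reaches F6, so F6 = 643.2/0.349 = 1843 kg/s and vapour = 837.02 kg/s.
The evaporator receives (1−α)·2680 of feed at 0.760 water and removes 0.676 of that water:
0.676×0.760×(1−α)×2680 = 837.02
(1−α) = 837.02/1376.9 = 0.6079;  α = 0.3921.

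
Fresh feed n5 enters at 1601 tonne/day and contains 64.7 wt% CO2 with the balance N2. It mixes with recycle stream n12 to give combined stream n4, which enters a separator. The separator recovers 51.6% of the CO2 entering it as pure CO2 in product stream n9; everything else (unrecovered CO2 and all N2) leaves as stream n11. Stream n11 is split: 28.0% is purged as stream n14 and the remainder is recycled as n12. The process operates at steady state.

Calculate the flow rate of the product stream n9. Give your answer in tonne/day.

820.4 tonne/day

CO2 in n4: m_A = 1601×0.647 + (1−0.280)·(1−0.516)·m_A, so m_A = 1035.8/0.6515 = 1589.9 tonne/day.
Product n9 = 0.516×1589.9 = 820.38 tonne/day.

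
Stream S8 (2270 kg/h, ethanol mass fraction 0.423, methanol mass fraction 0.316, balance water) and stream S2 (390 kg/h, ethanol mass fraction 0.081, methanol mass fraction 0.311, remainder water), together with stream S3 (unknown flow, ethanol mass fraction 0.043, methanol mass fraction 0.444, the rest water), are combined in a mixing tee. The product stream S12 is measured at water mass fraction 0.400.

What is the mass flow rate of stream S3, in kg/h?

2074 kg/h

Let S3 be the unknown flow. Total out = 2660 + S3.
water balance: 829.59 + 0.513·S3 = 0.400·(2660 + S3)
(0.513 − 0.400)·S3 = 0.400×2660 − 829.59 = 234.41
S3 = 234.41 / 0.113 = 2074.4 kg/h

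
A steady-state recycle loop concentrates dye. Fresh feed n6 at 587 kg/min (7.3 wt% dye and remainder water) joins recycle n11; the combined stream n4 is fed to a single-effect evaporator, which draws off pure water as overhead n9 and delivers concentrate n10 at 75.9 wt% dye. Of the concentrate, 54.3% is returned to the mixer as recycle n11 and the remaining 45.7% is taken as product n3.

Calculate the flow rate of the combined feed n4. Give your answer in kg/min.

Overall dye balance (none leaves overhead): dye in fresh feed = dye in product, i.e. 587×0.073 = (1−0.543)·n10·0.759.
n10 = 42.851/(0.759×0.457) = 123.54 kg/min.
Recycle n11 = 0.543×123.54 = 67.082 kg/min.
Combined feed n4 = 587 + 67.082 = 654.08 kg/min.

654.1 kg/min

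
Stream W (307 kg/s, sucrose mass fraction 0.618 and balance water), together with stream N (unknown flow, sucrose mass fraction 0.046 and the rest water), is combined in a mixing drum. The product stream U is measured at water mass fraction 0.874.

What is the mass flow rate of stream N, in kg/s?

Let N be the unknown flow. Total out = 307 + N.
water balance: 117.27 + 0.954·N = 0.874·(307 + N)
(0.954 − 0.874)·N = 0.874×307 − 117.27 = 151.04
N = 151.04 / 0.080 = 1888.1 kg/s

1888 kg/s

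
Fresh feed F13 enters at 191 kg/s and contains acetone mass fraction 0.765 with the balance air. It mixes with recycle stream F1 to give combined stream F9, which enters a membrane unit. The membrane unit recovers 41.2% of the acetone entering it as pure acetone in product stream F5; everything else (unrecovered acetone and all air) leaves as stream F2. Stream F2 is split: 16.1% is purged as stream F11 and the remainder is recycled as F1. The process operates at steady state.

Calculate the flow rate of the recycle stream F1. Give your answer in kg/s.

376.2 kg/s

air enters only via F13 and leaves only via the purge: 191×0.235 = 0.161×(air in F2), and the membrane unit passes all air, so air in F9 = air in F2 = 278.79 kg/s.
acetone in F9: m_A = 191×0.765 + (1−0.161)·(1−0.412)·m_A, so m_A = 146.12/0.5067 = 288.38 kg/s.
F2 = (1−0.412)×288.38 + 278.79 = 448.36 kg/s.
Recycle F1 = (1−0.161)×448.36 = 376.17 kg/s.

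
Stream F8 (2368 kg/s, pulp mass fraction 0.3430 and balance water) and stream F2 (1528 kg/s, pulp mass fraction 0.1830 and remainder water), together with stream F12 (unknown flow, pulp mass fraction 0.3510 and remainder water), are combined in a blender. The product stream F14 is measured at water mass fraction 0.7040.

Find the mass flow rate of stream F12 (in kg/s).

1116 kg/s

Let F12 be the unknown flow. Total out = 3896 + F12.
water balance: 2804.2 + 0.649·F12 = 0.704·(3896 + F12)
(0.649 − 0.704)·F12 = 0.704×3896 − 2804.2 = -61.368
F12 = -61.368 / -0.055 = 1115.8 kg/s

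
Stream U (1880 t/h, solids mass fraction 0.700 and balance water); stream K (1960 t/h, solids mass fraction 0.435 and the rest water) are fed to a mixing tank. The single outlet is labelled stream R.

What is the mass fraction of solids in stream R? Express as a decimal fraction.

Total flow out = 1880 + 1960 = 3840 t/h.
solids in = 1880×0.700 + 1960×0.435 = 2168.6 t/h.
solids mass fraction in R = 2168.6/3840 = 0.565.

0.565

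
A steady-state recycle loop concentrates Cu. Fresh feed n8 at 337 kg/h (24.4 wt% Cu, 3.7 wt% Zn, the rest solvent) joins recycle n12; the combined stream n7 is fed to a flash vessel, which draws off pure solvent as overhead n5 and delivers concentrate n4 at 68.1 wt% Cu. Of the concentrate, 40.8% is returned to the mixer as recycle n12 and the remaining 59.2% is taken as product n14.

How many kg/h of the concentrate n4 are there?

Overall Cu balance (none leaves overhead): Cu in fresh feed = Cu in product, i.e. 337×0.244 = (1−0.408)·n4·0.681.
n4 = 82.228/(0.681×0.592) = 203.96 kg/h.

204 kg/h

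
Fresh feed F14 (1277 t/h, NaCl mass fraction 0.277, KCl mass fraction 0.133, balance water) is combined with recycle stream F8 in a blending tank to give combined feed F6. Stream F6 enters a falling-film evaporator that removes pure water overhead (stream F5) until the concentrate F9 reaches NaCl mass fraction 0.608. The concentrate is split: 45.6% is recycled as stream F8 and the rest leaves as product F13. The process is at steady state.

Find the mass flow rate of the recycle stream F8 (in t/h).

487.7 t/h

Overall NaCl balance (none leaves overhead): NaCl in fresh feed = NaCl in product, i.e. 1277×0.277 = (1−0.456)·F9·0.608.
F9 = 353.73/(0.608×0.544) = 1069.5 t/h.
Recycle F8 = 0.456×1069.5 = 487.68 t/h.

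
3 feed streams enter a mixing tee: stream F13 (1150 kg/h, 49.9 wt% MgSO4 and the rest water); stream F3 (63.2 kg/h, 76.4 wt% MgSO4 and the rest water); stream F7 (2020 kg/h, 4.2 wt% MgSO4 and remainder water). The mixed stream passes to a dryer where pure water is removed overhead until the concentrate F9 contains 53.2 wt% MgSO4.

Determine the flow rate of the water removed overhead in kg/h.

MgSO4 entering = 1150×0.499 + 63.2×0.764 + 2020×0.042 = 706.97 kg/h.
All MgSO4 reports to F9, so F9 = 706.97/0.532 = 1328.9 kg/h.
Total feed = 3233.2 kg/h; overhead = 3233.2 − 1328.9 = 1904.3 kg/h.

1904 kg/h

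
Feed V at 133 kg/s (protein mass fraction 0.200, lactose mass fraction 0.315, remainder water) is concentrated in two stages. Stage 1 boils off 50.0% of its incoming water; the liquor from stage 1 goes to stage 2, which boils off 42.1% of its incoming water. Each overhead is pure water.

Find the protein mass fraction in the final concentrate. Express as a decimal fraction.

0.305

water in feed = 133×0.485 = 64.505 kg/s.
After stage 1: water left = (1−0.500)×64.505 = 32.252; stream total = 100.75 kg/s.
After stage 2: water left = (1−0.421)×32.252 = 18.674; final concentrate = 87.169 kg/s.
protein fraction = 26.6/87.169 = 0.305.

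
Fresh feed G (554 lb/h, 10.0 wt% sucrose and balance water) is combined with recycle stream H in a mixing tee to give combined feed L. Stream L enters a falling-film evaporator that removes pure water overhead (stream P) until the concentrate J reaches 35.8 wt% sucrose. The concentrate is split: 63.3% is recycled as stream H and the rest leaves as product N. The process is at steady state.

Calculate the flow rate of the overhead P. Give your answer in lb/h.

399.3 lb/h

Overall sucrose balance (none leaves overhead): sucrose in fresh feed = sucrose in product, i.e. 554×0.100 = (1−0.633)·J·0.358.
J = 55.4/(0.358×0.367) = 421.66 lb/h.
Recycle H = 0.633×421.66 = 266.91 lb/h.
Combined feed L = 554 + 266.91 = 820.91 lb/h.
Overhead P = L − J = 820.91 − 421.66 = 399.25 lb/h.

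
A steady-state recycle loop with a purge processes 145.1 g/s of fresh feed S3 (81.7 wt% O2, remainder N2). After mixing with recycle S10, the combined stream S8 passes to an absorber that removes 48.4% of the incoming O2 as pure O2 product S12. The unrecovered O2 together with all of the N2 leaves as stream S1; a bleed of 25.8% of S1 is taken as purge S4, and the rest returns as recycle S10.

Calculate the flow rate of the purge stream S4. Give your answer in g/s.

52.13 g/s

N2 enters only via S3 and leaves only via the purge: 145.1×0.183 = 0.258×(N2 in S1), and the absorber passes all N2, so N2 in S8 = N2 in S1 = 102.92 g/s.
O2 in S8: m_A = 145.1×0.817 + (1−0.258)·(1−0.484)·m_A, so m_A = 118.55/0.6171 = 192.09 g/s.
S1 = (1−0.484)×192.09 + 102.92 = 202.04 g/s.
Purge S4 = 0.258×202.04 = 52.126 g/s.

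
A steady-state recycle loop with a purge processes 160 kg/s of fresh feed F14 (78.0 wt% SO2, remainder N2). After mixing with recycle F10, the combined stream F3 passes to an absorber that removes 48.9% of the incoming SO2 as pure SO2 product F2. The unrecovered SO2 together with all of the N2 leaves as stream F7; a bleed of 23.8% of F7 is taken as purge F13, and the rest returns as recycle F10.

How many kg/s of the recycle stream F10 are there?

192.3 kg/s

N2 enters only via F14 and leaves only via the purge: 160×0.220 = 0.238×(N2 in F7), and the absorber passes all N2, so N2 in F3 = N2 in F7 = 147.9 kg/s.
SO2 in F3: m_A = 160×0.780 + (1−0.238)·(1−0.489)·m_A, so m_A = 124.8/0.6106 = 204.38 kg/s.
F7 = (1−0.489)×204.38 + 147.9 = 252.34 kg/s.
Recycle F10 = (1−0.238)×252.34 = 192.28 kg/s.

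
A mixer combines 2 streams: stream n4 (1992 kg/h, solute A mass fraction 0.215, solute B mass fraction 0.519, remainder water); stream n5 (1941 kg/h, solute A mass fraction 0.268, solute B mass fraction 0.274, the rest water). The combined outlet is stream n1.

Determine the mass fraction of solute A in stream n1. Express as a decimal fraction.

Total flow out = 1992 + 1941 = 3933 kg/h.
solute A in = 1992×0.215 + 1941×0.268 = 948.47 kg/h.
solute A mass fraction in n1 = 948.47/3933 = 0.241.

0.241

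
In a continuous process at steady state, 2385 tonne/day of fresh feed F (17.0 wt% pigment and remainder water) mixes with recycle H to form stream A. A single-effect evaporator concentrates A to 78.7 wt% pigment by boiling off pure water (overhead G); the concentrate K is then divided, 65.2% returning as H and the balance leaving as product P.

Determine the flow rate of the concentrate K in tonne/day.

1480 tonne/day

Overall pigment balance (none leaves overhead): pigment in fresh feed = pigment in product, i.e. 2385×0.170 = (1−0.652)·K·0.787.
K = 405.45/(0.787×0.348) = 1480.4 tonne/day.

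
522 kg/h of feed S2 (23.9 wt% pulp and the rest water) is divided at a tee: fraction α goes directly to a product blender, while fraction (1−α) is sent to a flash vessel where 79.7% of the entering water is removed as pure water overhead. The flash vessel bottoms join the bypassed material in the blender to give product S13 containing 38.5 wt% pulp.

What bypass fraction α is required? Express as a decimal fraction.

All 522×0.239 = 124.76 kg/h of pulp reaches S13, so S13 = 124.76/0.385 = 324.05 kg/h and vapour = 197.95 kg/h.
The evaporator receives (1−α)·522 of feed at 0.761 water and removes 0.797 of that water:
0.797×0.761×(1−α)×522 = 197.95
(1−α) = 197.95/316.6 = 0.6252;  α = 0.3748.

0.375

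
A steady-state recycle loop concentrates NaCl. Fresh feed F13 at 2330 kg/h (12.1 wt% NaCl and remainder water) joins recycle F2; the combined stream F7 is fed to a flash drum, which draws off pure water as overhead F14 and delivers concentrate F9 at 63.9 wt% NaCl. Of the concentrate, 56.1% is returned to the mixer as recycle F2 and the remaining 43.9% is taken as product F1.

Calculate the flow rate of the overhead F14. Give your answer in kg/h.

Overall NaCl balance (none leaves overhead): NaCl in fresh feed = NaCl in product, i.e. 2330×0.121 = (1−0.561)·F9·0.639.
F9 = 281.93/(0.639×0.439) = 1005 kg/h.
Recycle F2 = 0.561×1005 = 563.82 kg/h.
Combined feed F7 = 2330 + 563.82 = 2893.8 kg/h.
Overhead F14 = F7 − F9 = 2893.8 − 1005 = 1888.8 kg/h.

1889 kg/h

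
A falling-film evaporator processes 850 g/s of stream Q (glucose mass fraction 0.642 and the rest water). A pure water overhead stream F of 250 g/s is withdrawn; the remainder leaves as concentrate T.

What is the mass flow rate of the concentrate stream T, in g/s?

600 g/s

Concentrate = 850 − 250 = 600 g/s.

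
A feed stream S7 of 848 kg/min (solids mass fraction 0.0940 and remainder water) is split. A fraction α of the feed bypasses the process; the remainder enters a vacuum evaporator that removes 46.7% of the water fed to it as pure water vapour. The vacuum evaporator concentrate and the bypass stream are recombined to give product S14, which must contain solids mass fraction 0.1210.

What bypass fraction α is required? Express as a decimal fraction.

All 848×0.094 = 79.712 kg/min of solids reaches S14, so S14 = 79.712/0.121 = 658.78 kg/min and vapour = 189.22 kg/min.
The evaporator receives (1−α)·848 of feed at 0.906 water and removes 0.467 of that water:
0.467×0.906×(1−α)×848 = 189.22
(1−α) = 189.22/358.79 = 0.5274;  α = 0.4726.

0.473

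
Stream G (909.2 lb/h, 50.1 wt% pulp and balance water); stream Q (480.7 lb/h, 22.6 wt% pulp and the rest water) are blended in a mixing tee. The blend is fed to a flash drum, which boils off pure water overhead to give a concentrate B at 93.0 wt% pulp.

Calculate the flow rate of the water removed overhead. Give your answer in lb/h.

pulp entering = 909.2×0.501 + 480.7×0.226 = 564.15 lb/h.
All pulp reports to B, so B = 564.15/0.930 = 606.61 lb/h.
Total feed = 1389.9 lb/h; overhead = 1389.9 − 606.61 = 783.29 lb/h.

783.3 lb/h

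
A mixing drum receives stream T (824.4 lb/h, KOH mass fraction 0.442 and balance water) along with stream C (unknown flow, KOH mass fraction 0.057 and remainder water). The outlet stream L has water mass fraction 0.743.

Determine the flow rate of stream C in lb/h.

762.6 lb/h

Let C be the unknown flow. Total out = 824.4 + C.
water balance: 460.02 + 0.943·C = 0.743·(824.4 + C)
(0.943 − 0.743)·C = 0.743×824.4 − 460.02 = 152.51
C = 152.51 / 0.200 = 762.57 lb/h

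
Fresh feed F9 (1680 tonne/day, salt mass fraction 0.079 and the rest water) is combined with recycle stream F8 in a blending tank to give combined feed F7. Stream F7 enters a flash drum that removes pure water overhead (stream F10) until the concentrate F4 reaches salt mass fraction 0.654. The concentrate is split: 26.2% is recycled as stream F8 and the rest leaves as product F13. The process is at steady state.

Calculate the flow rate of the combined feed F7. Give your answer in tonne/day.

Overall salt balance (none leaves overhead): salt in fresh feed = salt in product, i.e. 1680×0.079 = (1−0.262)·F4·0.654.
F4 = 132.72/(0.654×0.738) = 274.98 tonne/day.
Recycle F8 = 0.262×274.98 = 72.045 tonne/day.
Combined feed F7 = 1680 + 72.045 = 1752 tonne/day.

1752 tonne/day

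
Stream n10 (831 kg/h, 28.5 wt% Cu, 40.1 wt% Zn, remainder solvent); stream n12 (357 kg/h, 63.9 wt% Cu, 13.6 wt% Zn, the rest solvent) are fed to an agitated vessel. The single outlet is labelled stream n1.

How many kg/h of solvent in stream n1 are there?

solvent out = solvent in = 831×0.314 + 357×0.225 = 341.26 kg/h.

341.3 kg/h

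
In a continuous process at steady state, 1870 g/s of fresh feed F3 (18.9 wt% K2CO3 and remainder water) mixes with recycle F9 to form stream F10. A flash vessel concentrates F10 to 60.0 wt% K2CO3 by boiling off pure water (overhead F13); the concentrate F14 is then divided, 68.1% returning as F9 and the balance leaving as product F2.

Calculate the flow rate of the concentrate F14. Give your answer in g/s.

1847 g/s

Overall K2CO3 balance (none leaves overhead): K2CO3 in fresh feed = K2CO3 in product, i.e. 1870×0.189 = (1−0.681)·F14·0.600.
F14 = 353.43/(0.600×0.319) = 1846.6 g/s.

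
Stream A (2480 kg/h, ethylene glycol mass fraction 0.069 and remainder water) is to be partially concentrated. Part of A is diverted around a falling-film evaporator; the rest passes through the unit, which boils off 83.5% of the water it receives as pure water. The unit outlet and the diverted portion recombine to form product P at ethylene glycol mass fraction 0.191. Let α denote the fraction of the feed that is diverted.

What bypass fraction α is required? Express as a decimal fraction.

0.178

All 2480×0.069 = 171.12 kg/h of ethylene glycol reaches P, so P = 171.12/0.191 = 895.92 kg/h and vapour = 1584.1 kg/h.
The evaporator receives (1−α)·2480 of feed at 0.931 water and removes 0.835 of that water:
0.835×0.931×(1−α)×2480 = 1584.1
(1−α) = 1584.1/1927.9 = 0.8217;  α = 0.1783.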